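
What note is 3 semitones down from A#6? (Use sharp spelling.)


Solution.
A#6: chromatic position 10 in octave 6 → absolute = 6×12 + 10 = 82
Transpose down 3: 82 - 3 = 79
79 = 6×12 + 7 → G in octave 6
Result = G6


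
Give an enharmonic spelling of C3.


Solution.
Enharmonic notes sound the same pitch but are spelled with different letter names
C and Dbb name the same pitch class
= Dbb3


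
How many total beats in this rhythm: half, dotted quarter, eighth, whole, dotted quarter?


Let's work it out.
Beat values:
  half = 2 beats
  dotted quarter = 1.5 beats
  eighth = 0.5 beats
  whole = 4 beats
  dotted quarter = 1.5 beats
Sum = 2 + 1.5 + 0.5 + 4 + 1.5
= 9.5 beats


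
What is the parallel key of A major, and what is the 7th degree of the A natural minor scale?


Parallel keys share the same tonic but differ in mode
A major → parallel is A minor
A natural minor scale: A B C D E F G
= A minor; 7th degree = G


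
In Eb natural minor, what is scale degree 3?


Natural minor scale pattern: W-H-W-W-H-W-W (2-1-2-2-1-2-2 semitones)
Starting from Eb:
  Eb + 2 semitones → F
  F + 1 semitone → Gb
  Gb + 2 semitones → Ab
  Ab + 2 semitones → Bb
  Bb + 1 semitone → Cb
  Cb + 2 semitones → Db
  Db + 2 semitones → Eb
Scale: Eb F Gb Ab Bb Cb Db
Degree 3 = Gb


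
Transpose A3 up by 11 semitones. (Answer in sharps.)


Working:
A3: chromatic position 9 in octave 3 → absolute = 3×12 + 9 = 45
Transpose up 11: 45 + 11 = 56
56 = 4×12 + 8 → G# in octave 4
Result = G#4


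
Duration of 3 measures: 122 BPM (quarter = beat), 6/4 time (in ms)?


Let's work it out.
Quarter-note beat duration = 60000 / 122 ms
Beats per measure (6/4) = 6
One measure = 6 × 60000 / 122 = 360000 / 122 ms
3 measures = 3 × 360000 / 122 = 1080000 / 122
= 8852.5 ms


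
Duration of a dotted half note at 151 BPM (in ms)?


Reasoning:
One quarter-note beat = 60000 / BPM = 60000 / 151 ms
Dotted half note = 3 × quarter note
Duration = 3 × 60000 / 151 = 180000 / 151
= 1192.1 ms


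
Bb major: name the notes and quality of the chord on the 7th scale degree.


Step by step:
Bb major scale: Bb C D Eb F G A
Diatonic triad on degree 7 stacks scale notes 7, 2, 4: A C Eb
A→C = 3 semitones; A→Eb = 6 semitones → diminished triad
= A C Eb (diminished)


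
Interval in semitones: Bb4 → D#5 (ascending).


Absolute semitone position = octave×12 + chromatic position
Bb4: 4×12 + 10 = 58
D#5: 5×12 + 3 = 63
Difference = 63 - 58 = 5
= 5 semitones


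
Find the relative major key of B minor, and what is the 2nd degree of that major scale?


Reasoning:
The relative major shares the key signature and is a minor 3rd above the minor tonic
A minor 3rd above B is D
→ relative major of B minor is D major
D major scale: D E F# G A B C#
= D major; 2nd degree = E


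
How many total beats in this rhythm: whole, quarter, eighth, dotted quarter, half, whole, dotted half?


Reasoning:
Beat values:
  whole = 4 beats
  quarter = 1 beat
  eighth = 0.5 beats
  dotted quarter = 1.5 beats
  half = 2 beats
  whole = 4 beats
  dotted half = 3 beats
Sum = 4 + 1 + 0.5 + 1.5 + 2 + 4 + 3
= 16 beats


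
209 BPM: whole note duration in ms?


One quarter-note beat = 60000 / BPM = 60000 / 209 ms
Whole note = 4 × quarter note
Duration = 4 × 60000 / 209 = 240000 / 209
= 1148.3 ms


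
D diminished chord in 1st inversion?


Let's work it out.
Root position: D F Ab
1st inversion: move root up an octave
Bass note: F
Notes (bottom to top) = F Ab D


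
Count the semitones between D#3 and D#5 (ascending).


Step by step:
Absolute semitone position = octave×12 + chromatic position
D#3: 3×12 + 3 = 39
D#5: 5×12 + 3 = 63
Difference = 63 - 39 = 24
= 24 semitones


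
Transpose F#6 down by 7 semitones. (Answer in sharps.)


Working:
F#6: chromatic position 6 in octave 6 → absolute = 6×12 + 6 = 78
Transpose down 7: 78 - 7 = 71
71 = 5×12 + 11 → B in octave 5
Result = B5


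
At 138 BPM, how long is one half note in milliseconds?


Let's work it out.
One quarter-note beat = 60000 / BPM = 60000 / 138 ms
Half note = 2 × quarter note
Duration = 2 × 60000 / 138 = 120000 / 138
= 869.6 ms


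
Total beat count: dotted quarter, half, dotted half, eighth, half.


Solution.
Beat values:
  dotted quarter = 1.5 beats
  half = 2 beats
  dotted half = 3 beats
  eighth = 0.5 beats
  half = 2 beats
Sum = 1.5 + 2 + 3 + 0.5 + 2
= 9 beats


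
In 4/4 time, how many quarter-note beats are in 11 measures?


Let's work it out.
Time signature 4/4: the bottom number 4 means the quarter note gets one count
The top number 4 means 4 quarter-note beats per measure
Total = 4 × 11 measures
= 44 quarter-note beats


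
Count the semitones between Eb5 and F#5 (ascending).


Let's work it out.
Absolute semitone position = octave×12 + chromatic position
Eb5: 5×12 + 3 = 63
F#5: 5×12 + 6 = 66
Difference = 66 - 63 = 3
= 3 semitones


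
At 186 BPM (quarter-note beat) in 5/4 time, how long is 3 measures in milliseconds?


Step by step:
Quarter-note beat duration = 60000 / 186 ms
Beats per measure (5/4) = 5
One measure = 5 × 60000 / 186 = 300000 / 186 ms
3 measures = 3 × 300000 / 186 = 900000 / 186
= 4838.7 ms


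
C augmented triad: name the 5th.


Working:
Augmented triad = root + major 3rd (4 semitones) + augmented 5th (8 semitones)
A triad on C stacks thirds, so the chord tones use letter names C-E-G
Root: C
Major 3rd above C: E
Augmented 5th above C: G#
The 5th = G#


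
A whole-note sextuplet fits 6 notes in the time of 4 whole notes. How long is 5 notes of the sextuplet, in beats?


Let's work it out.
Sextuplet: 6 notes occupy the space of 4 whole notes
Space = 4 × 4 = 16 beats
Each sextuplet note = 16 / 6 = 8/3 beats
5 notes = 5 × 8/3 = 40/3
= 40/3 beats


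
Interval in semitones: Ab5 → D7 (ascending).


Absolute semitone position = octave×12 + chromatic position
Ab5: 5×12 + 8 = 68
D7: 7×12 + 2 = 86
Difference = 86 - 68 = 18
= 18 semitones


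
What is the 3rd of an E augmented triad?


Reasoning:
Augmented triad = root + major 3rd (4 semitones) + augmented 5th (8 semitones)
A triad on E stacks thirds, so the chord tones use letter names E-G-B
Root: E
Major 3rd above E: G#
Augmented 5th above E: B#
The 3rd = G#


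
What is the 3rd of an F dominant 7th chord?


Dominant 7th chord = root + major 3rd + perfect 5th + minor 7th
Seventh chords stack in thirds, so the letter names are F-A-C-E
Root: F
Major 3rd above F: A
Perfect 5th above F: C
Minor 7th above F: Eb
The 3rd = A


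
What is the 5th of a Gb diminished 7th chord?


Step by step:
Diminished 7th chord = root + minor 3rd + diminished 5th + diminished 7th
Seventh chords stack in thirds, so the letter names are G-B-D-F
Root: Gb
Minor 3rd above Gb: Bbb
Diminished 5th above Gb: Dbb
Diminished 7th above Gb: Fbb
The 5th = Dbb


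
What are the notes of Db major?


Let's work it out.
Major scale pattern: W-W-H-W-W-W-H (2-2-1-2-2-2-1 semitones)
Starting from Db:
  Db + 2 semitones → Eb
  Eb + 2 semitones → F
  F + 1 semitone → Gb
  Gb + 2 semitones → Ab
  Ab + 2 semitones → Bb
  Bb + 2 semitones → C
  C + 1 semitone → Db
Scale = Db Eb F Gb Ab Bb C


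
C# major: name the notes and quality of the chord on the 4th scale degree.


C# major scale: C# D# E# F# G# A# B#
Diatonic triad on degree 4 stacks scale notes 4, 6, 1: F# A# C#
F#→A# = 4 semitones; F#→C# = 7 semitones → major triad
= F# A# C# (major)


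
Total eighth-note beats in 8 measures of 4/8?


Time signature 4/8: the bottom number 8 means the eighth note gets one count
The top number 4 means 4 eighth-note beats per measure
Total = 4 × 8 measures
= 32 eighth-note beats


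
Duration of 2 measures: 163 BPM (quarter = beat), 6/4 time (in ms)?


Let's work it out.
Quarter-note beat duration = 60000 / 163 ms
Beats per measure (6/4) = 6
One measure = 6 × 60000 / 163 = 360000 / 163 ms
2 measures = 2 × 360000 / 163 = 720000 / 163
= 4417.2 ms


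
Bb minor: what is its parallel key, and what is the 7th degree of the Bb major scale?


Solution.
Parallel keys share the same tonic but differ in mode
Bb minor → parallel is Bb major
Bb major scale: Bb C D Eb F G A
= Bb major; 7th degree = A


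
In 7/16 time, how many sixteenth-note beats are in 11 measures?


Solution.
Time signature 7/16: the bottom number 16 means the sixteenth note gets one count
The top number 7 means 7 sixteenth-note beats per measure
Total = 7 × 11 measures
= 77 sixteenth-note beats


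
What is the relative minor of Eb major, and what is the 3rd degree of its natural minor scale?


The relative minor shares the major's key signature and starts on its 6th degree
6th degree = a major 6th above the tonic; a major 6th above Eb is C
→ relative minor of Eb major is C minor
C natural minor scale: C D Eb F G Ab Bb
= C minor; 3rd degree = Eb


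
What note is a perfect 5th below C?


A 5th spans 5 letter names, so from C we land on F
A perfect 5th = 7 semitones below C
Spell F at that pitch: F
= F


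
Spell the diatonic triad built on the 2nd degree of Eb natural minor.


Let's work it out.
Eb natural minor scale: Eb F Gb Ab Bb Cb Db
Diatonic triad on degree 2 stacks scale notes 2, 4, 6: F Ab Cb
F→Ab = 3 semitones; F→Cb = 6 semitones → diminished triad
= F Ab Cb (diminished)


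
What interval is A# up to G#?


Letter names: A → G spans 7 letter names → a 7th
Semitones: A# → G# = 10 half-steps
A 7th of 10 semitones is a minor 7th
= minor 7th


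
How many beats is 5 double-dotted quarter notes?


Solution.
Base quarter note = 1 beat
Dot 1 adds half the previous value: +1/2
Dot 2 adds half the previous value: +1/4
One double-dotted quarter = 1 + 1/2 + 1/4 = 7/4
5 of them = 5 × 7/4 = 35/4
= 35/4 beats


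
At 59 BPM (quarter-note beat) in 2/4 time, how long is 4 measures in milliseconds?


Quarter-note beat duration = 60000 / 59 ms
Beats per measure (2/4) = 2
One measure = 2 × 60000 / 59 = 120000 / 59 ms
4 measures = 4 × 120000 / 59 = 480000 / 59
= 8135.6 ms


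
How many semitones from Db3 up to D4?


Solution.
Absolute semitone position = octave×12 + chromatic position
Db3: 3×12 + 1 = 37
D4: 4×12 + 2 = 50
Difference = 50 - 37 = 13
= 13 semitones


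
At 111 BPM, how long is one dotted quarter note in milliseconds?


Let's work it out.
One quarter-note beat = 60000 / BPM = 60000 / 111 ms
Dotted quarter note = 3/2 × quarter note
Duration = 3/2 × 60000 / 111 = 90000 / 111
= 810.8 ms


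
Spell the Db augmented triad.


Reasoning:
Augmented triad = root + major 3rd (4 semitones) + augmented 5th (8 semitones)
A triad on Db stacks thirds, so the chord tones use letter names D-F-A
Root: Db
Major 3rd above Db: F
Augmented 5th above Db: A
Chord = Db F A


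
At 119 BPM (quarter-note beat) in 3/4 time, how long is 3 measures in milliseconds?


Let's work it out.
Quarter-note beat duration = 60000 / 119 ms
Beats per measure (3/4) = 3
One measure = 3 × 60000 / 119 = 180000 / 119 ms
3 measures = 3 × 180000 / 119 = 540000 / 119
= 4537.8 ms


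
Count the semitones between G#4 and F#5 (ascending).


Solution.
Absolute semitone position = octave×12 + chromatic position
G#4: 4×12 + 8 = 56
F#5: 5×12 + 6 = 66
Difference = 66 - 56 = 10
= 10 semitones


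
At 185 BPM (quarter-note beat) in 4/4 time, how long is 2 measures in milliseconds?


Quarter-note beat duration = 60000 / 185 ms
Beats per measure (4/4) = 4
One measure = 4 × 60000 / 185 = 240000 / 185 ms
2 measures = 2 × 240000 / 185 = 480000 / 185
= 2594.6 ms


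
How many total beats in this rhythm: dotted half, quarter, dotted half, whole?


Beat values:
  dotted half = 3 beats
  quarter = 1 beat
  dotted half = 3 beats
  whole = 4 beats
Sum = 3 + 1 + 3 + 4
= 11 beats


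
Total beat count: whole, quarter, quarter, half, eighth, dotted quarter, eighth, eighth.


Let's work it out.
Beat values:
  whole = 4 beats
  quarter = 1 beat
  quarter = 1 beat
  half = 2 beats
  eighth = 0.5 beats
  dotted quarter = 1.5 beats
  eighth = 0.5 beats
  eighth = 0.5 beats
Sum = 4 + 1 + 1 + 2 + 0.5 + 1.5 + 0.5 + 0.5
= 11 beats


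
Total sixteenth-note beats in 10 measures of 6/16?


Time signature 6/16: the bottom number 16 means the sixteenth note gets one count
The top number 6 means 6 sixteenth-note beats per measure
Total = 6 × 10 measures
= 60 sixteenth-note beats


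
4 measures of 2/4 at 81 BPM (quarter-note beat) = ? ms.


Working:
Quarter-note beat duration = 60000 / 81 ms
Beats per measure (2/4) = 2
One measure = 2 × 60000 / 81 = 120000 / 81 ms
4 measures = 4 × 120000 / 81 = 480000 / 81
= 5925.9 ms


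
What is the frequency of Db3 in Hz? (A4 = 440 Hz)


Working:
f = 440 × 2^(n/12) where n = semitones from A4
Db3: -20 semitones from A4
f = 440 × 2^(-20/12)
f = 138.59 Hz


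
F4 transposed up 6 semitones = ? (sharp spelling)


Working:
F4: chromatic position 5 in octave 4 → absolute = 4×12 + 5 = 53
Transpose up 6: 53 + 6 = 59
59 = 4×12 + 11 → B in octave 4
Result = B4


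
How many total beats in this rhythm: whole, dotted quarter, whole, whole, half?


Beat values:
  whole = 4 beats
  dotted quarter = 1.5 beats
  whole = 4 beats
  whole = 4 beats
  half = 2 beats
Sum = 4 + 1.5 + 4 + 4 + 2
= 15.5 beats


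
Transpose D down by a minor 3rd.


Reasoning:
minor 3rd: 3 letter names, 3 semitones
Letter: D - 2 → B
Pitch: D - 3 semitones, spelled as a B → B
= B


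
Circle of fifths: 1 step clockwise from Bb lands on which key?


Let's work it out.
Each clockwise step on the circle of fifths moves up a perfect 5th
From Bb: Bb → F
= F


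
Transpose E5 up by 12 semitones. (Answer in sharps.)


Let's work it out.
E5: chromatic position 4 in octave 5 → absolute = 5×12 + 4 = 64
Transpose up 12: 64 + 12 = 76
76 = 6×12 + 4 → E in octave 6
Result = E6


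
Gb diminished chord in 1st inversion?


Root position: Gb Bbb Dbb
1st inversion: move root up an octave
Bass note: Bbb
Notes (bottom to top) = Bbb Dbb Gb


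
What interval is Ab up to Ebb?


Let's work it out.
Letter names: A → E spans 5 letter names → a 5th
Semitones: Ab → Ebb = 6 half-steps
A 5th of 6 semitones is a diminished 5th
= diminished 5th


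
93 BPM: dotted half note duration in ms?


Step by step:
One quarter-note beat = 60000 / BPM = 60000 / 93 ms
Dotted half note = 3 × quarter note
Duration = 3 × 60000 / 93 = 180000 / 93
= 1935.5 ms


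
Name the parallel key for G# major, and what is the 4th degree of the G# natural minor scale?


Parallel keys share the same tonic but differ in mode
G# major → parallel is G# minor
G# natural minor scale: G# A# B C# D# E F#
= G# minor; 4th degree = C#


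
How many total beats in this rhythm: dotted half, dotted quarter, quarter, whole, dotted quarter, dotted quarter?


Working:
Beat values:
  dotted half = 3 beats
  dotted quarter = 1.5 beats
  quarter = 1 beat
  whole = 4 beats
  dotted quarter = 1.5 beats
  dotted quarter = 1.5 beats
Sum = 3 + 1.5 + 1 + 4 + 1.5 + 1.5
= 12.5 beats


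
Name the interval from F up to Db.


Letter names: F → D spans 6 letter names → a 6th
Semitones: F → Db = 8 half-steps
A 6th of 8 semitones is a minor 6th
= minor 6th


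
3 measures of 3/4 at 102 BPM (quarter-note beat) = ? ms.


Quarter-note beat duration = 60000 / 102 ms
Beats per measure (3/4) = 3
One measure = 3 × 60000 / 102 = 180000 / 102 ms
3 measures = 3 × 180000 / 102 = 540000 / 102
= 5294.1 ms


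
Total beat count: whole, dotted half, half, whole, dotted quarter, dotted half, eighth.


Beat values:
  whole = 4 beats
  dotted half = 3 beats
  half = 2 beats
  whole = 4 beats
  dotted quarter = 1.5 beats
  dotted half = 3 beats
  eighth = 0.5 beats
Sum = 4 + 3 + 2 + 4 + 1.5 + 3 + 0.5
= 18 beats


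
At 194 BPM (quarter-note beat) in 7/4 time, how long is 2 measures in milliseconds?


Working:
Quarter-note beat duration = 60000 / 194 ms
Beats per measure (7/4) = 7
One measure = 7 × 60000 / 194 = 420000 / 194 ms
2 measures = 2 × 420000 / 194 = 840000 / 194
= 4329.9 ms


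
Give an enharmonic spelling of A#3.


Enharmonic notes sound the same pitch but are spelled with different letter names
A# and Bb name the same pitch class
= Bb3


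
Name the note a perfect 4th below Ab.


Step by step:
A 4th spans 4 letter names, so from A we land on E
A perfect 4th = 5 semitones below Ab
Spell E at that pitch: Eb
= Eb


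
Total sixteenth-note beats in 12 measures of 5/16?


Time signature 5/16: the bottom number 16 means the sixteenth note gets one count
The top number 5 means 5 sixteenth-note beats per measure
Total = 5 × 12 measures
= 60 sixteenth-note beats


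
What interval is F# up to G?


Let's work it out.
Letter names: F → G spans 2 letter names → a 2nd
Semitones: F# → G = 1 half-step
A 2nd of 1 semitone is a minor 2nd
= minor 2nd


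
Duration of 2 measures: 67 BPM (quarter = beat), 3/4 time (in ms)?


Working:
Quarter-note beat duration = 60000 / 67 ms
Beats per measure (3/4) = 3
One measure = 3 × 60000 / 67 = 180000 / 67 ms
2 measures = 2 × 180000 / 67 = 360000 / 67
= 5373.1 ms


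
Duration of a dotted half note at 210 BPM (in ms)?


Let's work it out.
One quarter-note beat = 60000 / BPM = 60000 / 210 ms
Dotted half note = 3 × quarter note
Duration = 3 × 60000 / 210 = 180000 / 210
= 857.1 ms


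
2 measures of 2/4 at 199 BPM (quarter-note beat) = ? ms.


Let's work it out.
Quarter-note beat duration = 60000 / 199 ms
Beats per measure (2/4) = 2
One measure = 2 × 60000 / 199 = 120000 / 199 ms
2 measures = 2 × 120000 / 199 = 240000 / 199
= 1206.0 ms


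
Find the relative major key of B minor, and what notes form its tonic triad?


Solution.
The relative major shares the key signature and is a minor 3rd above the minor tonic
A minor 3rd above B is D
→ relative major of B minor is D major
Tonic triad of D major = root + major 3rd + perfect 5th = D F# A
= D major; triad = D F# A


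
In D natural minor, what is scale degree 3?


Step by step:
Natural minor scale pattern: W-H-W-W-H-W-W (2-1-2-2-1-2-2 semitones)
Starting from D:
  D + 2 semitones → E
  E + 1 semitone → F
  F + 2 semitones → G
  G + 2 semitones → A
  A + 1 semitone → Bb
  Bb + 2 semitones → C
  C + 2 semitones → D
Scale: D E F G A Bb C
Degree 3 = F


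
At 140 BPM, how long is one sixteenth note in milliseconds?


Let's work it out.
One quarter-note beat = 60000 / BPM = 60000 / 140 ms
Sixteenth note = 1/4 × quarter note
Duration = 1/4 × 60000 / 140 = 15000 / 140
= 107.1 ms


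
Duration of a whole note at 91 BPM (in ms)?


Reasoning:
One quarter-note beat = 60000 / BPM = 60000 / 91 ms
Whole note = 4 × quarter note
Duration = 4 × 60000 / 91 = 240000 / 91
= 2637.4 ms


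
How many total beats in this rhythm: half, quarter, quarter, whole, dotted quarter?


Let's work it out.
Beat values:
  half = 2 beats
  quarter = 1 beat
  quarter = 1 beat
  whole = 4 beats
  dotted quarter = 1.5 beats
Sum = 2 + 1 + 1 + 4 + 1.5
= 9.5 beats


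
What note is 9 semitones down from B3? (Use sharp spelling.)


Reasoning:
B3: chromatic position 11 in octave 3 → absolute = 3×12 + 11 = 47
Transpose down 9: 47 - 9 = 38
38 = 3×12 + 2 → D in octave 3
Result = D3


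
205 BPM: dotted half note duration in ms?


Step by step:
One quarter-note beat = 60000 / BPM = 60000 / 205 ms
Dotted half note = 3 × quarter note
Duration = 3 × 60000 / 205 = 180000 / 205
= 878.0 ms


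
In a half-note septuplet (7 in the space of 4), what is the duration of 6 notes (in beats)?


Step by step:
Septuplet: 7 notes occupy the space of 4 half notes
Space = 4 × 2 = 8 beats
Each septuplet note = 8 / 7 = 8/7 beats
6 notes = 6 × 8/7 = 48/7
= 48/7 beats


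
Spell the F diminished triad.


Diminished triad = root + minor 3rd (3 semitones) + diminished 5th (6 semitones)
A triad on F stacks thirds, so the chord tones use letter names F-A-C
Root: F
Minor 3rd above F: Ab
Diminished 5th above F: Cb
Chord = F Ab Cb


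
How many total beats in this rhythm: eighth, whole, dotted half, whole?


Working:
Beat values:
  eighth = 0.5 beats
  whole = 4 beats
  dotted half = 3 beats
  whole = 4 beats
Sum = 0.5 + 4 + 3 + 4
= 11.5 beats


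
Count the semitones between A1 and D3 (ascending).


Working:
Absolute semitone position = octave×12 + chromatic position
A1: 1×12 + 9 = 21
D3: 3×12 + 2 = 38
Difference = 38 - 21 = 17
= 17 semitones


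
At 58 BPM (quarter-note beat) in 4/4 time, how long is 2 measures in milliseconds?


Let's work it out.
Quarter-note beat duration = 60000 / 58 ms
Beats per measure (4/4) = 4
One measure = 4 × 60000 / 58 = 240000 / 58 ms
2 measures = 2 × 240000 / 58 = 480000 / 58
= 8275.9 ms


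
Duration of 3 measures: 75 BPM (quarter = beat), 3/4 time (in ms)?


Solution.
Quarter-note beat duration = 60000 / 75 ms
Beats per measure (3/4) = 3
One measure = 3 × 60000 / 75 = 180000 / 75 ms
3 measures = 3 × 180000 / 75 = 540000 / 75
= 7200.0 ms


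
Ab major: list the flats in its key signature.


Solution.
Flat major keys: C(0), F(1), Bb(2), Eb(3), Ab(4), Db(5), Gb(6), Cb(7)
Ab major has 4 flats
Order of flats: Bb Eb Ab Db Gb Cb Fb → first 4: Bb, Eb, Ab, Db
= Bb, Eb, Ab, Db


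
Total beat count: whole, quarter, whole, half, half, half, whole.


Step by step:
Beat values:
  whole = 4 beats
  quarter = 1 beat
  whole = 4 beats
  half = 2 beats
  half = 2 beats
  half = 2 beats
  whole = 4 beats
Sum = 4 + 1 + 4 + 2 + 2 + 2 + 4
= 19 beats


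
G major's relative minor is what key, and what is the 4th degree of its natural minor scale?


The relative minor shares the major's key signature and starts on its 6th degree
6th degree = a major 6th above the tonic; a major 6th above G is E
→ relative minor of G major is E minor
E natural minor scale: E F# G A B C D
= E minor; 4th degree = A


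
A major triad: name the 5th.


Step by step:
Major triad = root + major 3rd (4 semitones) + perfect 5th (7 semitones)
A triad on A stacks thirds, so the chord tones use letter names A-C-E
Root: A
Major 3rd above A: C#
Perfect 5th above A: E
The 5th = E


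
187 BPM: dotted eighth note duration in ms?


Working:
One quarter-note beat = 60000 / BPM = 60000 / 187 ms
Dotted eighth note = 3/4 × quarter note
Duration = 3/4 × 60000 / 187 = 45000 / 187
= 240.6 ms


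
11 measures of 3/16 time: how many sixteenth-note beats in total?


Reasoning:
Time signature 3/16: the bottom number 16 means the sixteenth note gets one count
The top number 3 means 3 sixteenth-note beats per measure
Total = 3 × 11 measures
= 33 sixteenth-note beats


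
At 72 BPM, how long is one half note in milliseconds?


Working:
One quarter-note beat = 60000 / BPM = 60000 / 72 ms
Half note = 2 × quarter note
Duration = 2 × 60000 / 72 = 120000 / 72
= 1666.7 ms


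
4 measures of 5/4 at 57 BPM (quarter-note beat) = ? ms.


Working:
Quarter-note beat duration = 60000 / 57 ms
Beats per measure (5/4) = 5
One measure = 5 × 60000 / 57 = 300000 / 57 ms
4 measures = 4 × 300000 / 57 = 1200000 / 57
= 21052.6 ms


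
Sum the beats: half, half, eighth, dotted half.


Step by step:
Beat values:
  half = 2 beats
  half = 2 beats
  eighth = 0.5 beats
  dotted half = 3 beats
Sum = 2 + 2 + 0.5 + 3
= 7.5 beats


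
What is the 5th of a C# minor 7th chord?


Minor 7th chord = root + minor 3rd + perfect 5th + minor 7th
Seventh chords stack in thirds, so the letter names are C-E-G-B
Root: C#
Minor 3rd above C#: E
Perfect 5th above C#: G#
Minor 7th above C#: B
The 5th = G#


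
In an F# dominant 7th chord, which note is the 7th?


Step by step:
Dominant 7th chord = root + major 3rd + perfect 5th + minor 7th
Seventh chords stack in thirds, so the letter names are F-A-C-E
Root: F#
Major 3rd above F#: A#
Perfect 5th above F#: C#
Minor 7th above F#: E
The 7th = E


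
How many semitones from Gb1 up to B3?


Step by step:
Absolute semitone position = octave×12 + chromatic position
Gb1: 1×12 + 6 = 18
B3: 3×12 + 11 = 47
Difference = 47 - 18 = 29
= 29 semitones


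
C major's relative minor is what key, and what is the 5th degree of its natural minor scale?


The relative minor shares the major's key signature and starts on its 6th degree
6th degree = a major 6th above the tonic; a major 6th above C is A
→ relative minor of C major is A minor
A natural minor scale: A B C D E F G
= A minor; 5th degree = E


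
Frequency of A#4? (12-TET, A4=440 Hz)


Reasoning:
f = 440 × 2^(n/12) where n = semitones from A4
A#4: 1 semitones from A4
f = 440 × 2^(1/12)
f = 466.16 Hz


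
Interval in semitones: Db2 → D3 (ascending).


Absolute semitone position = octave×12 + chromatic position
Db2: 2×12 + 1 = 25
D3: 3×12 + 2 = 38
Difference = 38 - 25 = 13
= 13 semitones


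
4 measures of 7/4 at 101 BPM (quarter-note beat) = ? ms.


Working:
Quarter-note beat duration = 60000 / 101 ms
Beats per measure (7/4) = 7
One measure = 7 × 60000 / 101 = 420000 / 101 ms
4 measures = 4 × 420000 / 101 = 1680000 / 101
= 16633.7 ms


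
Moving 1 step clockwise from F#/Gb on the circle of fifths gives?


Solution.
Each clockwise step on the circle of fifths moves up a perfect 5th
From F#/Gb: F#/Gb → Db
= Db


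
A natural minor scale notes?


Natural minor scale pattern: W-H-W-W-H-W-W (2-1-2-2-1-2-2 semitones)
Starting from A:
  A + 2 semitones → B
  B + 1 semitone → C
  C + 2 semitones → D
  D + 2 semitones → E
  E + 1 semitone → F
  F + 2 semitones → G
  G + 2 semitones → A
Scale = A B C D E F G


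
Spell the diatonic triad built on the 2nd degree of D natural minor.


Working:
D natural minor scale: D E F G A Bb C
Diatonic triad on degree 2 stacks scale notes 2, 4, 6: E G Bb
E→G = 3 semitones; E→Bb = 6 semitones → diminished triad
= E G Bb (diminished)


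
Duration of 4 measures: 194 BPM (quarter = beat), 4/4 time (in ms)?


Reasoning:
Quarter-note beat duration = 60000 / 194 ms
Beats per measure (4/4) = 4
One measure = 4 × 60000 / 194 = 240000 / 194 ms
4 measures = 4 × 240000 / 194 = 960000 / 194
= 4948.5 ms


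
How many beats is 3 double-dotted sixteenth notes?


Base sixteenth note = 1/4 beats
Dot 1 adds half the previous value: +1/8
Dot 2 adds half the previous value: +1/16
One double-dotted sixteenth = 1/4 + 1/8 + 1/16 = 7/16
3 of them = 3 × 7/16 = 21/16
= 21/16 beats


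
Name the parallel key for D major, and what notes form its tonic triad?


Reasoning:
Parallel keys share the same tonic but differ in mode
D major → parallel is D minor
Tonic triad of D minor = D F A
= D minor; triad = D F A


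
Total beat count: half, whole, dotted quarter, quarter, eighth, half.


Solution.
Beat values:
  half = 2 beats
  whole = 4 beats
  dotted quarter = 1.5 beats
  quarter = 1 beat
  eighth = 0.5 beats
  half = 2 beats
Sum = 2 + 4 + 1.5 + 1 + 0.5 + 2
= 11 beats


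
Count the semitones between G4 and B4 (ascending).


Step by step:
Absolute semitone position = octave×12 + chromatic position
G4: 4×12 + 7 = 55
B4: 4×12 + 11 = 59
Difference = 59 - 55 = 4
= 4 semitones


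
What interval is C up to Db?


Working:
Letter names: C → D spans 2 letter names → a 2nd
Semitones: C → Db = 1 half-step
A 2nd of 1 semitone is a minor 2nd
= minor 2nd


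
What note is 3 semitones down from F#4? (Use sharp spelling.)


Step by step:
F#4: chromatic position 6 in octave 4 → absolute = 4×12 + 6 = 54
Transpose down 3: 54 - 3 = 51
51 = 4×12 + 3 → D# in octave 4
Result = D#4


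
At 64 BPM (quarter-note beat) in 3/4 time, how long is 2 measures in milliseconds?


Working:
Quarter-note beat duration = 60000 / 64 ms
Beats per measure (3/4) = 3
One measure = 3 × 60000 / 64 = 180000 / 64 ms
2 measures = 2 × 180000 / 64 = 360000 / 64
= 5625.0 ms


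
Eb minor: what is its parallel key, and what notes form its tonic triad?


Parallel keys share the same tonic but differ in mode
Eb minor → parallel is Eb major
Tonic triad of Eb major = Eb G Bb
= Eb major; triad = Eb G Bb


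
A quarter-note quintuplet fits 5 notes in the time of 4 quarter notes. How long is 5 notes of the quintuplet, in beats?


Quintuplet: 5 notes occupy the space of 4 quarter notes
Space = 4 × 1 = 4 beats
Each quintuplet note = 4 / 5 = 4/5 beats
5 notes = 5 × 4/5 = 4
= 4 beats


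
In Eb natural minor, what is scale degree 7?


Natural minor scale pattern: W-H-W-W-H-W-W (2-1-2-2-1-2-2 semitones)
Starting from Eb:
  Eb + 2 semitones → F
  F + 1 semitone → Gb
  Gb + 2 semitones → Ab
  Ab + 2 semitones → Bb
  Bb + 1 semitone → Cb
  Cb + 2 semitones → Db
  Db + 2 semitones → Eb
Scale: Eb F Gb Ab Bb Cb Db
Degree 7 = Db


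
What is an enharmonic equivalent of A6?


Reasoning:
Enharmonic notes sound the same pitch but are spelled with different letter names
A and G## name the same pitch class
= G##6


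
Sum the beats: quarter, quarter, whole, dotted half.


Solution.
Beat values:
  quarter = 1 beat
  quarter = 1 beat
  whole = 4 beats
  dotted half = 3 beats
Sum = 1 + 1 + 4 + 3
= 9 beats


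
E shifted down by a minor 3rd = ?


Step by step:
minor 3rd: 3 letter names, 3 semitones
Letter: E - 2 → C
Pitch: E - 3 semitones, spelled as a C → C#
= C#


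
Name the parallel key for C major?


Solution.
Parallel keys share the same tonic but differ in mode
C major → parallel is C minor
= C minor


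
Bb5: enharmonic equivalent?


Reasoning:
Enharmonic notes sound the same pitch but are spelled with different letter names
Bb and A# name the same pitch class
= A#5


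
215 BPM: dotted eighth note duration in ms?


Let's work it out.
One quarter-note beat = 60000 / BPM = 60000 / 215 ms
Dotted eighth note = 3/4 × quarter note
Duration = 3/4 × 60000 / 215 = 45000 / 215
= 209.3 ms


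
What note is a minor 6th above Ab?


Step by step:
A 6th spans 6 letter names, so from A we land on F
A minor 6th = 8 semitones above Ab
Spell F at that pitch: Fb
= Fb


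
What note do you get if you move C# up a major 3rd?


Reasoning:
major 3rd: 3 letter names, 4 semitones
Letter: C + 2 → E
Pitch: C# + 4 semitones, spelled as an E → E#
= E#


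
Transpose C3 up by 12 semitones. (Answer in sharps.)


Working:
C3: chromatic position 0 in octave 3 → absolute = 3×12 + 0 = 36
Transpose up 12: 36 + 12 = 48
48 = 4×12 + 0 → C in octave 4
Result = C4


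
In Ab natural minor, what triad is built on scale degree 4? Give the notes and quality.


Working:
Ab natural minor scale: Ab Bb Cb Db Eb Fb Gb
Diatonic triad on degree 4 stacks scale notes 4, 6, 1: Db Fb Ab
Db→Fb = 3 semitones; Db→Ab = 7 semitones → minor triad
= Db Fb Ab (minor)


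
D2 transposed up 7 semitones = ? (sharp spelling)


D2: chromatic position 2 in octave 2 → absolute = 2×12 + 2 = 26
Transpose up 7: 26 + 7 = 33
33 = 2×12 + 9 → A in octave 2
Result = A2


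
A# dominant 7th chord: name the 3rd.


Step by step:
Dominant 7th chord = root + major 3rd + perfect 5th + minor 7th
Seventh chords stack in thirds, so the letter names are A-C-E-G
Root: A#
Major 3rd above A#: C##
Perfect 5th above A#: E#
Minor 7th above A#: G#
The 3rd = C##


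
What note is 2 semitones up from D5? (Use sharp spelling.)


Reasoning:
D5: chromatic position 2 in octave 5 → absolute = 5×12 + 2 = 62
Transpose up 2: 62 + 2 = 64
64 = 5×12 + 4 → E in octave 5
Result = E5


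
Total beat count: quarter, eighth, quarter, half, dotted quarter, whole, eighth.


Step by step:
Beat values:
  quarter = 1 beat
  eighth = 0.5 beats
  quarter = 1 beat
  half = 2 beats
  dotted quarter = 1.5 beats
  whole = 4 beats
  eighth = 0.5 beats
Sum = 1 + 0.5 + 1 + 2 + 1.5 + 4 + 0.5
= 10.5 beats


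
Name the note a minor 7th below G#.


Working:
A 7th spans 7 letter names, so from G we land on A
A minor 7th = 10 semitones below G#
Spell A at that pitch: A#
= A#


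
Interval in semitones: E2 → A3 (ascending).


Let's work it out.
Absolute semitone position = octave×12 + chromatic position
E2: 2×12 + 4 = 28
A3: 3×12 + 9 = 45
Difference = 45 - 28 = 17
= 17 semitones


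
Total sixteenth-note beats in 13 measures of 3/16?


Reasoning:
Time signature 3/16: the bottom number 16 means the sixteenth note gets one count
The top number 3 means 3 sixteenth-note beats per measure
Total = 3 × 13 measures
= 39 sixteenth-note beats


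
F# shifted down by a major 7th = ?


Step by step:
major 7th: 7 letter names, 11 semitones
Letter: F - 6 → G
Pitch: F# - 11 semitones, spelled as a G → G
= G


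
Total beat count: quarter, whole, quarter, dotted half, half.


Step by step:
Beat values:
  quarter = 1 beat
  whole = 4 beats
  quarter = 1 beat
  dotted half = 3 beats
  half = 2 beats
Sum = 1 + 4 + 1 + 3 + 2
= 11 beats


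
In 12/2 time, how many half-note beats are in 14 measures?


Working:
Time signature 12/2: the bottom number 2 means the half note gets one count
The top number 12 means 12 half-note beats per measure
Total = 12 × 14 measures
= 168 half-note beats


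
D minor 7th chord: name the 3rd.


Minor 7th chord = root + minor 3rd + perfect 5th + minor 7th
Seventh chords stack in thirds, so the letter names are D-F-A-C
Root: D
Minor 3rd above D: F
Perfect 5th above D: A
Minor 7th above D: C
The 3rd = F


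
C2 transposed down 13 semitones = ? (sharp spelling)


C2: chromatic position 0 in octave 2 → absolute = 2×12 + 0 = 24
Transpose down 13: 24 - 13 = 11
11 = 0×12 + 11 → B in octave 0
Result = B0


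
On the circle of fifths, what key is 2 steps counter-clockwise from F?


Working:
Each counter-clockwise step moves down a perfect 5th (= up a perfect 4th)
From F: F → Bb → Eb
= Eb


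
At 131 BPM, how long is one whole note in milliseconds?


One quarter-note beat = 60000 / BPM = 60000 / 131 ms
Whole note = 4 × quarter note
Duration = 4 × 60000 / 131 = 240000 / 131
= 1832.1 ms


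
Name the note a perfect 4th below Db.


A 4th spans 4 letter names, so from D we land on A
A perfect 4th = 5 semitones below Db
Spell A at that pitch: Ab
= Ab


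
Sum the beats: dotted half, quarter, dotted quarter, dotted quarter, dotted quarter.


Beat values:
  dotted half = 3 beats
  quarter = 1 beat
  dotted quarter = 1.5 beats
  dotted quarter = 1.5 beats
  dotted quarter = 1.5 beats
Sum = 3 + 1 + 1.5 + 1.5 + 1.5
= 8.5 beats


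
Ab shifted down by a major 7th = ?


major 7th: 7 letter names, 11 semitones
Letter: A - 6 → B
Pitch: Ab - 11 semitones, spelled as a B → Bbb
= Bbb


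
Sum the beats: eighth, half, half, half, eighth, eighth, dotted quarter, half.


Solution.
Beat values:
  eighth = 0.5 beats
  half = 2 beats
  half = 2 beats
  half = 2 beats
  eighth = 0.5 beats
  eighth = 0.5 beats
  dotted quarter = 1.5 beats
  half = 2 beats
Sum = 0.5 + 2 + 2 + 2 + 0.5 + 0.5 + 1.5 + 2
= 11 beats


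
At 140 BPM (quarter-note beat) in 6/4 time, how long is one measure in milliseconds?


Let's work it out.
Quarter-note beat duration = 60000 / 140 ms
Beats per measure (6/4) = 6
One measure = 6 × 60000 / 140 = 360000 / 140 ms
= 2571.4 ms


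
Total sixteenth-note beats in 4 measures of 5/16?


Time signature 5/16: the bottom number 16 means the sixteenth note gets one count
The top number 5 means 5 sixteenth-note beats per measure
Total = 5 × 4 measures
= 20 sixteenth-note beats


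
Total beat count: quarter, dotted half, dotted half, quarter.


Working:
Beat values:
  quarter = 1 beat
  dotted half = 3 beats
  dotted half = 3 beats
  quarter = 1 beat
Sum = 1 + 3 + 3 + 1
= 8 beats


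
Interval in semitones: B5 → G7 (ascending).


Step by step:
Absolute semitone position = octave×12 + chromatic position
B5: 5×12 + 11 = 71
G7: 7×12 + 7 = 91
Difference = 91 - 71 = 20
= 20 semitones


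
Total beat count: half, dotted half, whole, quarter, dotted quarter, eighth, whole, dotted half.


Reasoning:
Beat values:
  half = 2 beats
  dotted half = 3 beats
  whole = 4 beats
  quarter = 1 beat
  dotted quarter = 1.5 beats
  eighth = 0.5 beats
  whole = 4 beats
  dotted half = 3 beats
Sum = 2 + 3 + 4 + 1 + 1.5 + 0.5 + 4 + 3
= 19 beats


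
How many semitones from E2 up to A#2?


Solution.
Absolute semitone position = octave×12 + chromatic position
E2: 2×12 + 4 = 28
A#2: 2×12 + 10 = 34
Difference = 34 - 28 = 6
= 6 semitones


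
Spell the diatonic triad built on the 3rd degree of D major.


Reasoning:
D major scale: D E F# G A B C#
Diatonic triad on degree 3 stacks scale notes 3, 5, 7: F# A C#
F#→A = 3 semitones; F#→C# = 7 semitones → minor triad
= F# A C# (minor)


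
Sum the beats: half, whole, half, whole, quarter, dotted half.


Reasoning:
Beat values:
  half = 2 beats
  whole = 4 beats
  half = 2 beats
  whole = 4 beats
  quarter = 1 beat
  dotted half = 3 beats
Sum = 2 + 4 + 2 + 4 + 1 + 3
= 16 beats


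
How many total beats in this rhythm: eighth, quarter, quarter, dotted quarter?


Beat values:
  eighth = 0.5 beats
  quarter = 1 beat
  quarter = 1 beat
  dotted quarter = 1.5 beats
Sum = 0.5 + 1 + 1 + 1.5
= 4 beats


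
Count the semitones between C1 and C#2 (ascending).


Reasoning:
Absolute semitone position = octave×12 + chromatic position
C1: 1×12 + 0 = 12
C#2: 2×12 + 1 = 25
Difference = 25 - 12 = 13
= 13 semitones


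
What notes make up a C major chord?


Let's work it out.
Major triad = root + major 3rd (4 semitones) + perfect 5th (7 semitones)
A triad on C stacks thirds, so the chord tones use letter names C-E-G
Root: C
Major 3rd above C: E
Perfect 5th above C: G
Chord = C E G


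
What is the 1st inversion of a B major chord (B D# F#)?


Root position: B D# F#
1st inversion: move root up an octave
Bass note: D#
Notes (bottom to top) = D# F# B


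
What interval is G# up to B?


Solution.
Letter names: G → B spans 3 letter names → a 3rd
Semitones: G# → B = 3 half-steps
A 3rd of 3 semitones is a minor 3rd
= minor 3rd


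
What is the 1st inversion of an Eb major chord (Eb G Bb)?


Root position: Eb G Bb
1st inversion: move root up an octave
Bass note: G
Notes (bottom to top) = G Bb Eb


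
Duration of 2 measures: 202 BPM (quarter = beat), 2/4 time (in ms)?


Reasoning:
Quarter-note beat duration = 60000 / 202 ms
Beats per measure (2/4) = 2
One measure = 2 × 60000 / 202 = 120000 / 202 ms
2 measures = 2 × 120000 / 202 = 240000 / 202
= 1188.1 ms


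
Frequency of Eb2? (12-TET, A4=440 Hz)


Working:
f = 440 × 2^(n/12) where n = semitones from A4
Eb2: -30 semitones from A4
f = 440 × 2^(-30/12)
f = 77.78 Hz


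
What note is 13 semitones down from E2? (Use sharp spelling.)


Reasoning:
E2: chromatic position 4 in octave 2 → absolute = 2×12 + 4 = 28
Transpose down 13: 28 - 13 = 15
15 = 1×12 + 3 → D# in octave 1
Result = D#1


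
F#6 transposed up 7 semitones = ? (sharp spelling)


F#6: chromatic position 6 in octave 6 → absolute = 6×12 + 6 = 78
Transpose up 7: 78 + 7 = 85
85 = 7×12 + 1 → C# in octave 7
Result = C#7


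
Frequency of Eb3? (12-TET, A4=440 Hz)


Working:
f = 440 × 2^(n/12) where n = semitones from A4
Eb3: -18 semitones from A4
f = 440 × 2^(-18/12)
f = 155.56 Hz


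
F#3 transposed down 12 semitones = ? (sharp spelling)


Reasoning:
F#3: chromatic position 6 in octave 3 → absolute = 3×12 + 6 = 42
Transpose down 12: 42 - 12 = 30
30 = 2×12 + 6 → F# in octave 2
Result = F#2


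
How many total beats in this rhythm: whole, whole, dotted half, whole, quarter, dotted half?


Step by step:
Beat values:
  whole = 4 beats
  whole = 4 beats
  dotted half = 3 beats
  whole = 4 beats
  quarter = 1 beat
  dotted half = 3 beats
Sum = 4 + 4 + 3 + 4 + 1 + 3
= 19 beats


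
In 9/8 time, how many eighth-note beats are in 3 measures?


Solution.
Time signature 9/8: the bottom number 8 means the eighth note gets one count
The top number 9 means 9 eighth-note beats per measure
Total = 9 × 3 measures
= 27 eighth-note beats
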